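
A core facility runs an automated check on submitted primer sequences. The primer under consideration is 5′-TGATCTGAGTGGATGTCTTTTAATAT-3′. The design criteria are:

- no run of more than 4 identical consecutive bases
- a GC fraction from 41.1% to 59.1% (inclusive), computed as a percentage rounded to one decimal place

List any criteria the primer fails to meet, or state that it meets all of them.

Fails: GC content.

Base counts: A=6, T=12, G=6, C=2 (length 26).
homopolymer run: longest run = 4 ✓
GC content: GC 8/26 = 30.8%, outside 41.1–59.1% ✗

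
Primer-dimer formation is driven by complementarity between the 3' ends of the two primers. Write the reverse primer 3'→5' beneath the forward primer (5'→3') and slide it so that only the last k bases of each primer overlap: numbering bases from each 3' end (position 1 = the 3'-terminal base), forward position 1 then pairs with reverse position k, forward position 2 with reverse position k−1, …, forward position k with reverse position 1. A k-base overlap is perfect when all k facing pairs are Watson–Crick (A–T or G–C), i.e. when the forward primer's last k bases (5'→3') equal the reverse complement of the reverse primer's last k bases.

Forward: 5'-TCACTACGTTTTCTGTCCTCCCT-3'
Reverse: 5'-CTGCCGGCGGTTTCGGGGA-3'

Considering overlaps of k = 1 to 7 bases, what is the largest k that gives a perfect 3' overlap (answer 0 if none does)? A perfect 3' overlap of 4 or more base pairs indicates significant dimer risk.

Last 7 bases (5'→3') — forward …CCTCCCT, reverse …TCGGGGA.
Reverse complement of the reverse primer's last 7 bases: TCCCCGA; its first k bases are the reverse complement of the reverse primer's last k bases, so a perfect k-base overlap needs the forward primer's last k bases to equal them.
Comparing (forward last k vs required): k=1: T vs T ✓; k=2: CT vs TC ✗; k=3: CCT vs TCC ✗; k=4: CCCT vs TCCC ✗; k=5: TCCCT vs TCCCC ✗; k=6: CTCCCT vs TCCCCG ✗; k=7: CCTCCCT vs TCCCCGA ✗.
Only k = 1 is perfect, so the longest perfect 3' overlap is 1.

Longest perfect overlap: 1 complementary base pair; below the dimer-risk threshold (threshold 4).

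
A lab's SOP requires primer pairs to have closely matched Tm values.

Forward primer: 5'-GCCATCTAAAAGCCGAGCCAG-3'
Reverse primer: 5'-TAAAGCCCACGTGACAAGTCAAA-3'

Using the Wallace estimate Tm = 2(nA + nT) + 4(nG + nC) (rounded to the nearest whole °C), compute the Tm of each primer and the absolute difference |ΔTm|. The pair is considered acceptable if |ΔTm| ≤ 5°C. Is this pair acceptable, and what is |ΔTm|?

|ΔTm| = 0°C; the pair is acceptable.

Forward: A=7 T=2 G=5 C=7 → Tm = 2·9 + 4·12 = 66°C.
Reverse: A=10 T=3 G=4 C=6 → Tm = 2·13 + 4·10 = 66°C.
|ΔTm| = |66 − 66| = 0°C, ≤ 5°C.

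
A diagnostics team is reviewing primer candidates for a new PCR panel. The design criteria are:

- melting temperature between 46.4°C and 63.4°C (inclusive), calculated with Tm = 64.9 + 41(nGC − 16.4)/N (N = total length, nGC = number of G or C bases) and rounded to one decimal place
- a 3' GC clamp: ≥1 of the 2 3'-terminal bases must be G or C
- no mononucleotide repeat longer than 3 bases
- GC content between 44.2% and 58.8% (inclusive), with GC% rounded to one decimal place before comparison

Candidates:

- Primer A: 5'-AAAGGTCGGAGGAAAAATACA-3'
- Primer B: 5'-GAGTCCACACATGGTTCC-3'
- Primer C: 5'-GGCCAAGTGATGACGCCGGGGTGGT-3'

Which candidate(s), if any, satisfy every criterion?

Primer A (21 nt, A=11 T=2 G=6 C=2): Tm = 64.9 + 41·(8 − 16.4)/21 = 48.5°C ✓; 3' end CA has 1 G/C ✓; longest run = 5, exceeds 3 ✗; GC 8/21 = 38.1%, outside 44.2–58.8% ✗ — fails.
Primer B (18 nt, A=4 T=4 G=4 C=6): Tm = 64.9 + 41·(10 − 16.4)/18 = 50.3°C ✓; 3' end CC has 2 G/C ✓; longest run = 2 ✓; GC 10/18 = 55.6% ✓ — passes.
Primer C (25 nt, A=4 T=4 G=12 C=5): Tm = 64.9 + 41·(17 − 16.4)/25 = 65.9°C, outside 46.4–63.4°C ✗; 3' end GT has 1 G/C ✓; longest run = 4, exceeds 3 ✗; GC 17/25 = 68.0%, outside 44.2–58.8% ✗ — fails.

Primer B only.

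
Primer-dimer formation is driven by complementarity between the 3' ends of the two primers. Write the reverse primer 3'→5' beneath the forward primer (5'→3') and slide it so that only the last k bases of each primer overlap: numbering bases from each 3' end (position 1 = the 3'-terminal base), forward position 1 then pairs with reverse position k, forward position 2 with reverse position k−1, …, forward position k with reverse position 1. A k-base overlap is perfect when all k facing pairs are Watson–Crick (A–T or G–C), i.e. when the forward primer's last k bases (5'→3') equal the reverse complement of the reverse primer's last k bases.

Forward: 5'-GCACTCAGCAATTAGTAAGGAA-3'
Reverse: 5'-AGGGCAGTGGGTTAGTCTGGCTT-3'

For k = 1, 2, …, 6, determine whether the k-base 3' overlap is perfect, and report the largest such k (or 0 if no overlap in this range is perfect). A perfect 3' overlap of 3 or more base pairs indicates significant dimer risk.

Longest perfect overlap: 2 complementary base pairs; below the dimer-risk threshold (threshold 3).

Last 6 bases (5'→3') — forward …AAGGAA, reverse …TGGCTT.
Reverse complement of the reverse primer's last 6 bases: AAGCCA; its first k bases are the reverse complement of the reverse primer's last k bases, so a perfect k-base overlap needs the forward primer's last k bases to equal them.
Comparing (forward last k vs required): k=1: A vs A ✓; k=2: AA vs AA ✓; k=3: GAA vs AAG ✗; k=4: GGAA vs AAGC ✗; k=5: AGGAA vs AAGCC ✗; k=6: AAGGAA vs AAGCCA ✗.
Perfect overlaps at k = 1, 2; the largest is 2.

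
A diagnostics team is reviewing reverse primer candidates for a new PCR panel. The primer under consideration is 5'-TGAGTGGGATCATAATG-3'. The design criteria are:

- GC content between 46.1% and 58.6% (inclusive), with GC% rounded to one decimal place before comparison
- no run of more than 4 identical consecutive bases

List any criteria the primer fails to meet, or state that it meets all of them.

Fails: GC content.

Base counts: A=5, T=5, G=6, C=1 (length 17).
GC content: GC 7/17 = 41.2%, outside 46.1–58.6% ✗
homopolymer run: longest run = 3 ✓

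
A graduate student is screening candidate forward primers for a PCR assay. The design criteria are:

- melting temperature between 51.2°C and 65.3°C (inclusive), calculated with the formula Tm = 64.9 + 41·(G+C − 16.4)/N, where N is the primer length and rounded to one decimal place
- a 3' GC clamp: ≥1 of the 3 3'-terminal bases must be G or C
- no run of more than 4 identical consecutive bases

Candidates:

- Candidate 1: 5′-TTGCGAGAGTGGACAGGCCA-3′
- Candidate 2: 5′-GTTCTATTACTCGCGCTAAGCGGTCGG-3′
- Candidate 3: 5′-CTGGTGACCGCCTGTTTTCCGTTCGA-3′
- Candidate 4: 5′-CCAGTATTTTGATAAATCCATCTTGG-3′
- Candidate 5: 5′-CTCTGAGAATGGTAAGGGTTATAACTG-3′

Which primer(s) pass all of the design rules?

Candidate 1 (20 nt, A=5 T=3 G=8 C=4): Tm = 64.9 + 41·(12 − 16.4)/20 = 55.9°C ✓; 3' end CCA has 2 G/C ✓; longest run = 2 ✓ — passes.
Candidate 2 (27 nt, A=4 T=8 G=8 C=7): Tm = 64.9 + 41·(15 − 16.4)/27 = 62.8°C ✓; 3' end CGG has 3 G/C ✓; longest run = 2 ✓ — passes.
Candidate 3 (26 nt, A=2 T=9 G=7 C=8): Tm = 64.9 + 41·(15 − 16.4)/26 = 62.7°C ✓; 3' end CGA has 2 G/C ✓; longest run = 4 ✓ — passes.
Candidate 4 (26 nt, A=7 T=10 G=4 C=5): Tm = 64.9 + 41·(9 − 16.4)/26 = 53.2°C ✓; 3' end TGG has 2 G/C ✓; longest run = 4 ✓ — passes.
Candidate 5 (27 nt, A=8 T=8 G=8 C=3): Tm = 64.9 + 41·(11 − 16.4)/27 = 56.7°C ✓; 3' end CTG has 2 G/C ✓; longest run = 3 ✓ — passes.

Candidate 1, Candidate 2, Candidate 3, Candidate 4 and Candidate 5.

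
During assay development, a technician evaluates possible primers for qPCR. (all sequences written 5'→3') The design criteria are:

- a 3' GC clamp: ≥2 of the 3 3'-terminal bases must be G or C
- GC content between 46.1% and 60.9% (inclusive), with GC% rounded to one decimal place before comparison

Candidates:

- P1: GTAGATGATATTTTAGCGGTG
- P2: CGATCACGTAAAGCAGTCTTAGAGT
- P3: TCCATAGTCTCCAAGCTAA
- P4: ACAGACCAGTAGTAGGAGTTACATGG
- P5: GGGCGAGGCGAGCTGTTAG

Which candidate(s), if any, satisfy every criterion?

P1 (21 nt, A=5 T=8 G=7 C=1): 3' end GTG has 2 G/C ✓; GC 8/21 = 38.1%, outside 46.1–60.9% ✗ — fails.
P2 (25 nt, A=8 T=6 G=6 C=5): 3' end AGT has 1 G/C, need ≥2 ✗; GC 11/25 = 44.0%, outside 46.1–60.9% ✗ — fails.
P3 (19 nt, A=6 T=5 G=2 C=6): 3' end TAA has 0 G/C, need ≥2 ✗; GC 8/19 = 42.1%, outside 46.1–60.9% ✗ — fails.
P4 (26 nt, A=9 T=5 G=8 C=4): 3' end TGG has 2 G/C ✓; GC 12/26 = 46.2% ✓ — passes.
P5 (19 nt, A=3 T=3 G=10 C=3): 3' end TAG has 1 G/C, need ≥2 ✗; GC 13/19 = 68.4%, outside 46.1–60.9% ✗ — fails.

P4 only.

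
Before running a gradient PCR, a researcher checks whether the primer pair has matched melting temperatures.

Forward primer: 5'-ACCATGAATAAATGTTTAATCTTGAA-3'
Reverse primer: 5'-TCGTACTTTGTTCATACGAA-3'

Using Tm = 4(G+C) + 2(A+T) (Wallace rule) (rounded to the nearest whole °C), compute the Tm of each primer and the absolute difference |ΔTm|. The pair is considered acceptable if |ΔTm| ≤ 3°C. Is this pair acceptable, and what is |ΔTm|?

|ΔTm| = 10°C; the pair is not acceptable.

Forward: A=11 T=9 G=3 C=3 → Tm = 2·20 + 4·6 = 64°C.
Reverse: A=5 T=8 G=3 C=4 → Tm = 2·13 + 4·7 = 54°C.
|ΔTm| = |64 − 54| = 10°C, > 3°C.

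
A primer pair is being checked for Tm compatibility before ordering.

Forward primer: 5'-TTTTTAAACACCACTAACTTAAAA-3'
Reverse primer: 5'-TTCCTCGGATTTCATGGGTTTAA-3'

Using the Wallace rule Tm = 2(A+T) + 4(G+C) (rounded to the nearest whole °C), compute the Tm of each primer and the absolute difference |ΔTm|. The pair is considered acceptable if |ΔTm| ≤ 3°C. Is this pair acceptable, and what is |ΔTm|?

Forward: A=11 T=8 G=0 C=5 → Tm = 2·19 + 4·5 = 58°C.
Reverse: A=4 T=10 G=5 C=4 → Tm = 2·14 + 4·9 = 64°C.
|ΔTm| = |58 − 64| = 6°C, > 3°C.

|ΔTm| = 6°C; the pair is not acceptable.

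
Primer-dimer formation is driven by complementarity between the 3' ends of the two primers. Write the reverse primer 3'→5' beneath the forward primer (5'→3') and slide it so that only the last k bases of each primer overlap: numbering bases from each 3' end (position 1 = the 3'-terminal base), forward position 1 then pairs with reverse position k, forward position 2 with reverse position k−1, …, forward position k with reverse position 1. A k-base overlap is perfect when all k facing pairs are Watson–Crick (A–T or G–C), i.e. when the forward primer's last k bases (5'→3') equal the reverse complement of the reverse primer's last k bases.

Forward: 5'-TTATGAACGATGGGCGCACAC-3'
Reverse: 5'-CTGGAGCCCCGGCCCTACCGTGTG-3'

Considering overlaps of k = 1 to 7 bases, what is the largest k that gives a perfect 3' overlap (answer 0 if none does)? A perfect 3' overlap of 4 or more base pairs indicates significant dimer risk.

Longest perfect overlap: 5 complementary base pairs; significant dimer risk (threshold 4).

Last 7 bases (5'→3') — forward …CGCACAC, reverse …CCGTGTG.
Reverse complement of the reverse primer's last 7 bases: CACACGG; its first k bases are the reverse complement of the reverse primer's last k bases, so a perfect k-base overlap needs the forward primer's last k bases to equal them.
Comparing (forward last k vs required): k=1: C vs C ✓; k=2: AC vs CA ✗; k=3: CAC vs CAC ✓; k=4: ACAC vs CACA ✗; k=5: CACAC vs CACAC ✓; k=6: GCACAC vs CACACG ✗; k=7: CGCACAC vs CACACGG ✗.
Perfect overlaps at k = 1, 3, 5; the largest is 5.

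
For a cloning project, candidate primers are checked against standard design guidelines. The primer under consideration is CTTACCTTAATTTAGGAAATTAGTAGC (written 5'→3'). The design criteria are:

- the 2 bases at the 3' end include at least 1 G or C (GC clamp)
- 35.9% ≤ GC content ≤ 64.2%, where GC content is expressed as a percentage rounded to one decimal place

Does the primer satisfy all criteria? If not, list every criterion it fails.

Fails: GC content.

Base counts: A=9, T=10, G=4, C=4 (length 27).
GC clamp: 3' end GC has 2 G/C ✓
GC content: GC 8/27 = 29.6%, outside 35.9–64.2% ✗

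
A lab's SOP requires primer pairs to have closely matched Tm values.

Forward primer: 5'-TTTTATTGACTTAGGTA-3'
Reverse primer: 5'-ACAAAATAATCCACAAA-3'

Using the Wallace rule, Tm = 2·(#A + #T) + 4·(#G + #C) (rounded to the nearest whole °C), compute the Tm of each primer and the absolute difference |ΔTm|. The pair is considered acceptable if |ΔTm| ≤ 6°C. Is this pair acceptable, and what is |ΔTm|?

Forward: A=4 T=9 G=3 C=1 → Tm = 2·13 + 4·4 = 42°C.
Reverse: A=11 T=2 G=0 C=4 → Tm = 2·13 + 4·4 = 42°C.
|ΔTm| = |42 − 42| = 0°C, ≤ 6°C.

|ΔTm| = 0°C; the pair is acceptable.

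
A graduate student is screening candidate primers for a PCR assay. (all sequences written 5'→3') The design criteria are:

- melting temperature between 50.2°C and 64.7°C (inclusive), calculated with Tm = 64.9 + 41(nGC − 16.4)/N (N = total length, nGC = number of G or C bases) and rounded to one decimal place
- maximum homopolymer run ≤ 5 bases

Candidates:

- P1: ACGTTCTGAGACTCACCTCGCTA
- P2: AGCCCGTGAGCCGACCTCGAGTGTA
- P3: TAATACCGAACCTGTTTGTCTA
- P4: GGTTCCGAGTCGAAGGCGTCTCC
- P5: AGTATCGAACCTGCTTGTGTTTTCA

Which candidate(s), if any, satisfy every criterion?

P1 (23 nt, A=5 T=6 G=4 C=8): Tm = 64.9 + 41·(12 − 16.4)/23 = 57.1°C ✓; longest run = 2 ✓ — passes.
P2 (25 nt, A=5 T=4 G=8 C=8): Tm = 64.9 + 41·(16 − 16.4)/25 = 64.2°C ✓; longest run = 3 ✓ — passes.
P3 (22 nt, A=6 T=8 G=3 C=5): Tm = 64.9 + 41·(8 − 16.4)/22 = 49.2°C, outside 50.2–64.7°C ✗; longest run = 3 ✓ — fails.
P4 (23 nt, A=3 T=5 G=8 C=7): Tm = 64.9 + 41·(15 − 16.4)/23 = 62.4°C ✓; longest run = 2 ✓ — passes.
P5 (25 nt, A=5 T=10 G=5 C=5): Tm = 64.9 + 41·(10 − 16.4)/25 = 54.4°C ✓; longest run = 4 ✓ — passes.

P1, P2, P4 and P5.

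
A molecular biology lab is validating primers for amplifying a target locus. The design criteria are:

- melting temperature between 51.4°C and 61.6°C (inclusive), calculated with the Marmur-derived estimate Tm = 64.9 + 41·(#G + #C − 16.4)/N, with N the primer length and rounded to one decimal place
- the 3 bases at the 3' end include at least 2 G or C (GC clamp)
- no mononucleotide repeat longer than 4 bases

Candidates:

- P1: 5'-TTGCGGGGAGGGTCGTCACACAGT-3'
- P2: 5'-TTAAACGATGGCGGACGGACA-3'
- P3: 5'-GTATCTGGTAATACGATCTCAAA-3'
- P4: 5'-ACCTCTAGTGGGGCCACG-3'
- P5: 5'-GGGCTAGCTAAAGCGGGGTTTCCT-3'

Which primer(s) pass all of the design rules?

P4 and P5.

P1 (24 nt, A=4 T=5 G=10 C=5): Tm = 64.9 + 41·(15 − 16.4)/24 = 62.5°C, outside 51.4–61.6°C ✗; 3' end AGT has 1 G/C, need ≥2 ✗; longest run = 4 ✓ — fails.
P2 (21 nt, A=7 T=3 G=7 C=4): Tm = 64.9 + 41·(11 − 16.4)/21 = 54.4°C ✓; 3' end ACA has 1 G/C, need ≥2 ✗; longest run = 3 ✓ — fails.
P3 (23 nt, A=8 T=7 G=4 C=4): Tm = 64.9 + 41·(8 − 16.4)/23 = 49.9°C, outside 51.4–61.6°C ✗; 3' end AAA has 0 G/C, need ≥2 ✗; longest run = 3 ✓ — fails.
P4 (18 nt, A=3 T=3 G=6 C=6): Tm = 64.9 + 41·(12 − 16.4)/18 = 54.9°C ✓; 3' end ACG has 2 G/C ✓; longest run = 4 ✓ — passes.
P5 (24 nt, A=4 T=6 G=9 C=5): Tm = 64.9 + 41·(14 − 16.4)/24 = 60.8°C ✓; 3' end CCT has 2 G/C ✓; longest run = 4 ✓ — passes.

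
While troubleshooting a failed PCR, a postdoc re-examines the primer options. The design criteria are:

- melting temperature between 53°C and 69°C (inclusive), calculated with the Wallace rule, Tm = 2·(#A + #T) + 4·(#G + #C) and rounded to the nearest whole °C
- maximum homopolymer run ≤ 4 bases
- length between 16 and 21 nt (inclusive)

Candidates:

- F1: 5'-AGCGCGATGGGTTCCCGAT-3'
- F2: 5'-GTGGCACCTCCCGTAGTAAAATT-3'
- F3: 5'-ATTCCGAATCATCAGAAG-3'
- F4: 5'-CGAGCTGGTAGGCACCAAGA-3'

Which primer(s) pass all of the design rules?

F1 (19 nt, A=3 T=4 G=7 C=5): Tm = 2·7 + 4·12 = 62°C ✓; longest run = 3 ✓; length 19 ✓ — passes.
F2 (23 nt, A=6 T=6 G=5 C=6): Tm = 2·12 + 4·11 = 68°C ✓; longest run = 4 ✓; length 23, outside 16–21 ✗ — fails.
F3 (18 nt, A=7 T=4 G=3 C=4): Tm = 2·11 + 4·7 = 50°C, outside 53–69°C ✗; longest run = 2 ✓; length 18 ✓ — fails.
F4 (20 nt, A=6 T=2 G=7 C=5): Tm = 2·8 + 4·12 = 64°C ✓; longest run = 2 ✓; length 20 ✓ — passes.

F1 and F4.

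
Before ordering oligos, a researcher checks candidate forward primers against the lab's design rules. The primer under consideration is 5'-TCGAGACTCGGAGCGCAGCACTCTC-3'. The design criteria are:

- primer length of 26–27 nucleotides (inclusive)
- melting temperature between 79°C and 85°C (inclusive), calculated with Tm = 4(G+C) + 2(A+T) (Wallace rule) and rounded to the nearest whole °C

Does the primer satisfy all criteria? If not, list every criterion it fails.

Base counts: A=5, T=4, G=7, C=9 (length 25).
length: length 25, outside 26–27 ✗
Tm: Tm = 2·9 + 4·16 = 82°C ✓

Fails: length.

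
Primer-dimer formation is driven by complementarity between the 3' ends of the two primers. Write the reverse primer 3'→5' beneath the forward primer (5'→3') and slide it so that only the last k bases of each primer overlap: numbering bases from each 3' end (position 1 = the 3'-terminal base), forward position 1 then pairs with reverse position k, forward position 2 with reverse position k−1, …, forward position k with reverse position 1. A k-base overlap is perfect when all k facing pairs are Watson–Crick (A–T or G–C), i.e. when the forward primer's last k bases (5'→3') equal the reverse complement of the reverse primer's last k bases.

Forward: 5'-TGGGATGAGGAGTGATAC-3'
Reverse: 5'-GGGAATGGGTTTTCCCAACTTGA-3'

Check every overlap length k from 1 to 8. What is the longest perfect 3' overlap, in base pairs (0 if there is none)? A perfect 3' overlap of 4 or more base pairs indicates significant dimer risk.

Longest perfect overlap: 0 complementary base pairs; below the dimer-risk threshold (threshold 4).

Last 8 bases (5'→3') — forward …AGTGATAC, reverse …CAACTTGA.
Reverse complement of the reverse primer's last 8 bases: TCAAGTTG; its first k bases are the reverse complement of the reverse primer's last k bases, so a perfect k-base overlap needs the forward primer's last k bases to equal them.
Comparing (forward last k vs required): k=1: C vs T ✗; k=2: AC vs TC ✗; k=3: TAC vs TCA ✗; k=4: ATAC vs TCAA ✗; k=5: GATAC vs TCAAG ✗; k=6: TGATAC vs TCAAGT ✗; k=7: GTGATAC vs TCAAGTT ✗; k=8: AGTGATAC vs TCAAGTTG ✗.
No overlap length from 1 to 8 is perfect, so the longest perfect 3' overlap is 0.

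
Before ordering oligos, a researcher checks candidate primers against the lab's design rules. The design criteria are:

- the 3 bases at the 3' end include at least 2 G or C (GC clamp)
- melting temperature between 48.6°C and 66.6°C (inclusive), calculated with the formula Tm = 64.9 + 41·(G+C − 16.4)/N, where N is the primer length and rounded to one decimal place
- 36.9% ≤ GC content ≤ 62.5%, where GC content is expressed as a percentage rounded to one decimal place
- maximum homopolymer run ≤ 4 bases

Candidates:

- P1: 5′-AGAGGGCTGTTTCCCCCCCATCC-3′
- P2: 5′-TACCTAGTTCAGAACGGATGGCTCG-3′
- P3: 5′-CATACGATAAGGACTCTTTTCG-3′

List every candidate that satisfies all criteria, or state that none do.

P2 and P3.

P1 (23 nt, A=3 T=5 G=5 C=10): 3' end TCC has 2 G/C ✓; Tm = 64.9 + 41·(15 − 16.4)/23 = 62.4°C ✓; GC 15/23 = 65.2%, outside 36.9–62.5% ✗; longest run = 7, exceeds 4 ✗ — fails.
P2 (25 nt, A=6 T=6 G=7 C=6): 3' end TCG has 2 G/C ✓; Tm = 64.9 + 41·(13 − 16.4)/25 = 59.3°C ✓; GC 13/25 = 52.0% ✓; longest run = 2 ✓ — passes.
P3 (22 nt, A=6 T=7 G=4 C=5): 3' end TCG has 2 G/C ✓; Tm = 64.9 + 41·(9 − 16.4)/22 = 51.1°C ✓; GC 9/22 = 40.9% ✓; longest run = 4 ✓ — passes.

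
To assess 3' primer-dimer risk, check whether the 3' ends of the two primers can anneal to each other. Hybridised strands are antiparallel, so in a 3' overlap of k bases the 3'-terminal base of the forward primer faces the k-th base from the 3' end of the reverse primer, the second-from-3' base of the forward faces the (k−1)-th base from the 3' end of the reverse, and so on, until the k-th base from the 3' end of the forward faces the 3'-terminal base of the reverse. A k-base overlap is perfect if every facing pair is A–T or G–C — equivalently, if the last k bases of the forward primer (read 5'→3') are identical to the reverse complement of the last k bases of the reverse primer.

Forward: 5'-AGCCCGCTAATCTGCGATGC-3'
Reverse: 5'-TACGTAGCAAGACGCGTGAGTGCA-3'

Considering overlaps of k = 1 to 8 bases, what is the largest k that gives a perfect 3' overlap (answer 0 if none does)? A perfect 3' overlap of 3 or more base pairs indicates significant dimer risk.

Longest perfect overlap: 3 complementary base pairs; significant dimer risk (threshold 3).

Last 8 bases (5'→3') — forward …TGCGATGC, reverse …TGAGTGCA.
Reverse complement of the reverse primer's last 8 bases: TGCACTCA; its first k bases are the reverse complement of the reverse primer's last k bases, so a perfect k-base overlap needs the forward primer's last k bases to equal them.
Comparing (forward last k vs required): k=1: C vs T ✗; k=2: GC vs TG ✗; k=3: TGC vs TGC ✓; k=4: ATGC vs TGCA ✗; k=5: GATGC vs TGCAC ✗; k=6: CGATGC vs TGCACT ✗; k=7: GCGATGC vs TGCACTC ✗; k=8: TGCGATGC vs TGCACTCA ✗.
Only k = 3 is perfect, so the longest perfect 3' overlap is 3.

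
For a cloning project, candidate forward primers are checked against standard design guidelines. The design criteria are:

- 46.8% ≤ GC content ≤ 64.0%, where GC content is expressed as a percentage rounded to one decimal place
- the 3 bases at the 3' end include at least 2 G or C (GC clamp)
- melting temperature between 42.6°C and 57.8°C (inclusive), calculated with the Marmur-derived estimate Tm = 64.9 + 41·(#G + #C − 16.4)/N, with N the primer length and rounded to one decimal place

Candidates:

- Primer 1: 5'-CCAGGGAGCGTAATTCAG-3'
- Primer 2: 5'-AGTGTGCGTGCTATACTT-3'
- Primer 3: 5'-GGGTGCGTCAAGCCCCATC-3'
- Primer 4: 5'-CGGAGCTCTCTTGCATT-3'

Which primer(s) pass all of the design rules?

Primer 1 only.

Primer 1 (18 nt, A=5 T=3 G=6 C=4): GC 10/18 = 55.6% ✓; 3' end CAG has 2 G/C ✓; Tm = 64.9 + 41·(10 − 16.4)/18 = 50.3°C ✓ — passes.
Primer 2 (18 nt, A=3 T=7 G=5 C=3): GC 8/18 = 44.4%, outside 46.8–64.0% ✗; 3' end CTT has 1 G/C, need ≥2 ✗; Tm = 64.9 + 41·(8 − 16.4)/18 = 45.8°C ✓ — fails.
Primer 3 (19 nt, A=3 T=3 G=6 C=7): GC 13/19 = 68.4%, outside 46.8–64.0% ✗; 3' end ATC has 1 G/C, need ≥2 ✗; Tm = 64.9 + 41·(13 − 16.4)/19 = 57.6°C ✓ — fails.
Primer 4 (17 nt, A=2 T=6 G=4 C=5): GC 9/17 = 52.9% ✓; 3' end ATT has 0 G/C, need ≥2 ✗; Tm = 64.9 + 41·(9 − 16.4)/17 = 47.1°C ✓ — fails.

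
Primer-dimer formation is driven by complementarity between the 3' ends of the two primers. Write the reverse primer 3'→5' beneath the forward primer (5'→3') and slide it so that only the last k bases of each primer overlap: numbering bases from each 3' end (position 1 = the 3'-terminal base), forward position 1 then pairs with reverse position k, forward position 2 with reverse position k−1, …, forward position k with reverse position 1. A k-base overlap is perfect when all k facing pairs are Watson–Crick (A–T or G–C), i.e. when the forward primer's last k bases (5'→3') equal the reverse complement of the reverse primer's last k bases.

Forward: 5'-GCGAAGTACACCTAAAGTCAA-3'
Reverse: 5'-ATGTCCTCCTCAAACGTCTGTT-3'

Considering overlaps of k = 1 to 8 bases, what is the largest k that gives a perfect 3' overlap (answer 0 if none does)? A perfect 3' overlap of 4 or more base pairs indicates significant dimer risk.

Last 8 bases (5'→3') — forward …AAAGTCAA, reverse …CGTCTGTT.
Reverse complement of the reverse primer's last 8 bases: AACAGACG; its first k bases are the reverse complement of the reverse primer's last k bases, so a perfect k-base overlap needs the forward primer's last k bases to equal them.
Comparing (forward last k vs required): k=1: A vs A ✓; k=2: AA vs AA ✓; k=3: CAA vs AAC ✗; k=4: TCAA vs AACA ✗; k=5: GTCAA vs AACAG ✗; k=6: AGTCAA vs AACAGA ✗; k=7: AAGTCAA vs AACAGAC ✗; k=8: AAAGTCAA vs AACAGACG ✗.
Perfect overlaps at k = 1, 2; the largest is 2.

Longest perfect overlap: 2 complementary base pairs; below the dimer-risk threshold (threshold 4).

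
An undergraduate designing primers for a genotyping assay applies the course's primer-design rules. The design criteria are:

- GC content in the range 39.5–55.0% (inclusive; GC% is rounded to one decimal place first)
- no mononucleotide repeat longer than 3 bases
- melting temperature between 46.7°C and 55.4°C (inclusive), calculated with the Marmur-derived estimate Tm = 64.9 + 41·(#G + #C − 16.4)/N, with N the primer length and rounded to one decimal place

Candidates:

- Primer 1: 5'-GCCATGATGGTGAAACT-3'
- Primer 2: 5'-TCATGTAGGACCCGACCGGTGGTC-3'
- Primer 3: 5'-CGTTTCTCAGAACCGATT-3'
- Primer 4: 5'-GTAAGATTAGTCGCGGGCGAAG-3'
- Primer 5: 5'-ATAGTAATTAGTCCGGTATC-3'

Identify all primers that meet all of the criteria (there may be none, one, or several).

Primer 1 (17 nt, A=5 T=4 G=5 C=3): GC 8/17 = 47.1% ✓; longest run = 3 ✓; Tm = 64.9 + 41·(8 − 16.4)/17 = 44.6°C, outside 46.7–55.4°C ✗ — fails.
Primer 2 (24 nt, A=4 T=5 G=8 C=7): GC 15/24 = 62.5%, outside 39.5–55.0% ✗; longest run = 3 ✓; Tm = 64.9 + 41·(15 − 16.4)/24 = 62.5°C, outside 46.7–55.4°C ✗ — fails.
Primer 3 (18 nt, A=4 T=6 G=3 C=5): GC 8/18 = 44.4% ✓; longest run = 3 ✓; Tm = 64.9 + 41·(8 − 16.4)/18 = 45.8°C, outside 46.7–55.4°C ✗ — fails.
Primer 4 (22 nt, A=6 T=4 G=9 C=3): GC 12/22 = 54.5% ✓; longest run = 3 ✓; Tm = 64.9 + 41·(12 − 16.4)/22 = 56.7°C, outside 46.7–55.4°C ✗ — fails.
Primer 5 (20 nt, A=6 T=7 G=4 C=3): GC 7/20 = 35.0%, outside 39.5–55.0% ✗; longest run = 2 ✓; Tm = 64.9 + 41·(7 − 16.4)/20 = 45.6°C, outside 46.7–55.4°C ✗ — fails.

None of the candidates satisfy all criteria.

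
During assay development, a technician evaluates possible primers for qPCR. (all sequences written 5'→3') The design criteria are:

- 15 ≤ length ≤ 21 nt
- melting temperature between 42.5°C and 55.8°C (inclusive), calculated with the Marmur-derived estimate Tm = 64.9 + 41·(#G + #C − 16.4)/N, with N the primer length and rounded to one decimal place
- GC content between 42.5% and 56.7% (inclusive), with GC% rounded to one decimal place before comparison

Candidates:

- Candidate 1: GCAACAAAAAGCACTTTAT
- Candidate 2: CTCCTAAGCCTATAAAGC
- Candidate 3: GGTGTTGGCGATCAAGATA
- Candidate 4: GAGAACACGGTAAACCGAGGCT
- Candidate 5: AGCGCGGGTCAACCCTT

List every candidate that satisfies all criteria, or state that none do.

Candidate 2 and Candidate 3.

Candidate 1 (19 nt, A=9 T=4 G=2 C=4): length 19 ✓; Tm = 64.9 + 41·(6 − 16.4)/19 = 42.5°C ✓; GC 6/19 = 31.6%, outside 42.5–56.7% ✗ — fails.
Candidate 2 (18 nt, A=6 T=4 G=2 C=6): length 18 ✓; Tm = 64.9 + 41·(8 − 16.4)/18 = 45.8°C ✓; GC 8/18 = 44.4% ✓ — passes.
Candidate 3 (19 nt, A=5 T=5 G=7 C=2): length 19 ✓; Tm = 64.9 + 41·(9 − 16.4)/19 = 48.9°C ✓; GC 9/19 = 47.4% ✓ — passes.
Candidate 4 (22 nt, A=8 T=2 G=7 C=5): length 22, outside 15–21 ✗; Tm = 64.9 + 41·(12 − 16.4)/22 = 56.7°C, outside 42.5–55.8°C ✗; GC 12/22 = 54.5% ✓ — fails.
Candidate 5 (17 nt, A=3 T=3 G=5 C=6): length 17 ✓; Tm = 64.9 + 41·(11 − 16.4)/17 = 51.9°C ✓; GC 11/17 = 64.7%, outside 42.5–56.7% ✗ — fails.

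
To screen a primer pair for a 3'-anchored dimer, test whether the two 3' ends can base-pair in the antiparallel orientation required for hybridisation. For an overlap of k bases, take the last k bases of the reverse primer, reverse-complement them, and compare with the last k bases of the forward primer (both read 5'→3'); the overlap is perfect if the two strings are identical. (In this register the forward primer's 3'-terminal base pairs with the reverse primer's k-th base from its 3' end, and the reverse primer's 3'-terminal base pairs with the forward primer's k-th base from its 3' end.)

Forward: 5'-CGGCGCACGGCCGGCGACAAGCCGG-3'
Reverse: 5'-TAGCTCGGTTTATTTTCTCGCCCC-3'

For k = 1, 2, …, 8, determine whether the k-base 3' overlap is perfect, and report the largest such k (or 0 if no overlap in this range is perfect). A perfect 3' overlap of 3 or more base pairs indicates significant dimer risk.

Longest perfect overlap: 2 complementary base pairs; below the dimer-risk threshold (threshold 3).

Last 8 bases (5'→3') — forward …CAAGCCGG, reverse …CTCGCCCC.
Reverse complement of the reverse primer's last 8 bases: GGGGCGAG; its first k bases are the reverse complement of the reverse primer's last k bases, so a perfect k-base overlap needs the forward primer's last k bases to equal them.
Comparing (forward last k vs required): k=1: G vs G ✓; k=2: GG vs GG ✓; k=3: CGG vs GGG ✗; k=4: CCGG vs GGGG ✗; k=5: GCCGG vs GGGGC ✗; k=6: AGCCGG vs GGGGCG ✗; k=7: AAGCCGG vs GGGGCGA ✗; k=8: CAAGCCGG vs GGGGCGAG ✗.
Perfect overlaps at k = 1, 2; the largest is 2.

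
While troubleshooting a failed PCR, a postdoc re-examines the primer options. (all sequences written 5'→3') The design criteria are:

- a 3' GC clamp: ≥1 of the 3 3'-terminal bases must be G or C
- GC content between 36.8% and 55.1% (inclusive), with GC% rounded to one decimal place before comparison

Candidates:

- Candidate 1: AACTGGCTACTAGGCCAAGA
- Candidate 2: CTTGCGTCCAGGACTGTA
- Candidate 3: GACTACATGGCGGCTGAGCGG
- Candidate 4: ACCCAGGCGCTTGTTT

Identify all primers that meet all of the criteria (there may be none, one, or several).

Candidate 1 only.

Candidate 1 (20 nt, A=7 T=3 G=5 C=5): 3' end AGA has 1 G/C ✓; GC 10/20 = 50.0% ✓ — passes.
Candidate 2 (18 nt, A=3 T=5 G=5 C=5): 3' end GTA has 1 G/C ✓; GC 10/18 = 55.6%, outside 36.8–55.1% ✗ — fails.
Candidate 3 (21 nt, A=4 T=3 G=9 C=5): 3' end CGG has 3 G/C ✓; GC 14/21 = 66.7%, outside 36.8–55.1% ✗ — fails.
Candidate 4 (16 nt, A=2 T=5 G=4 C=5): 3' end TTT has 0 G/C, need ≥1 ✗; GC 9/16 = 56.3%, outside 36.8–55.1% ✗ — fails.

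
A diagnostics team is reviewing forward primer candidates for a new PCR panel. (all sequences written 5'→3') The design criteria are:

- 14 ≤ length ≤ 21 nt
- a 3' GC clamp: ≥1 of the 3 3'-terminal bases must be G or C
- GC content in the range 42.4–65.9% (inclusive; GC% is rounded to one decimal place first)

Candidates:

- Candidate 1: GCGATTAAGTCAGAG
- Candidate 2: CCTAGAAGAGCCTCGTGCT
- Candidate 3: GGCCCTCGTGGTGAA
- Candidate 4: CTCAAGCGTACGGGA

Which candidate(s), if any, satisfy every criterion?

Candidate 1, Candidate 2 and Candidate 4.

Candidate 1 (15 nt, A=5 T=3 G=5 C=2): length 15 ✓; 3' end GAG has 2 G/C ✓; GC 7/15 = 46.7% ✓ — passes.
Candidate 2 (19 nt, A=4 T=4 G=5 C=6): length 19 ✓; 3' end GCT has 2 G/C ✓; GC 11/19 = 57.9% ✓ — passes.
Candidate 3 (15 nt, A=2 T=3 G=6 C=4): length 15 ✓; 3' end GAA has 1 G/C ✓; GC 10/15 = 66.7%, outside 42.4–65.9% ✗ — fails.
Candidate 4 (15 nt, A=4 T=2 G=5 C=4): length 15 ✓; 3' end GGA has 2 G/C ✓; GC 9/15 = 60.0% ✓ — passes.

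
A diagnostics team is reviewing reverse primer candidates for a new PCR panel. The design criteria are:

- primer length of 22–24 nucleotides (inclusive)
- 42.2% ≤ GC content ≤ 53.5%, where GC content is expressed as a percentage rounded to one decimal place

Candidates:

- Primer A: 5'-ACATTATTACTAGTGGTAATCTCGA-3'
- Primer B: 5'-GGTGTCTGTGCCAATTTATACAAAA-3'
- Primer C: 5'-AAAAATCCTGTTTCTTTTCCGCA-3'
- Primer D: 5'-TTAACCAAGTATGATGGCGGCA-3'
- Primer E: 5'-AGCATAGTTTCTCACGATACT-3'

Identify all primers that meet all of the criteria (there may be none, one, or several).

Primer D only.

Primer A (25 nt, A=8 T=9 G=4 C=4): length 25, outside 22–24 ✗; GC 8/25 = 32.0%, outside 42.2–53.5% ✗ — fails.
Primer B (25 nt, A=8 T=8 G=5 C=4): length 25, outside 22–24 ✗; GC 9/25 = 36.0%, outside 42.2–53.5% ✗ — fails.
Primer C (23 nt, A=6 T=9 G=2 C=6): length 23 ✓; GC 8/23 = 34.8%, outside 42.2–53.5% ✗ — fails.
Primer D (22 nt, A=7 T=5 G=6 C=4): length 22 ✓; GC 10/22 = 45.5% ✓ — passes.
Primer E (21 nt, A=6 T=7 G=3 C=5): length 21, outside 22–24 ✗; GC 8/21 = 38.1%, outside 42.2–53.5% ✗ — fails.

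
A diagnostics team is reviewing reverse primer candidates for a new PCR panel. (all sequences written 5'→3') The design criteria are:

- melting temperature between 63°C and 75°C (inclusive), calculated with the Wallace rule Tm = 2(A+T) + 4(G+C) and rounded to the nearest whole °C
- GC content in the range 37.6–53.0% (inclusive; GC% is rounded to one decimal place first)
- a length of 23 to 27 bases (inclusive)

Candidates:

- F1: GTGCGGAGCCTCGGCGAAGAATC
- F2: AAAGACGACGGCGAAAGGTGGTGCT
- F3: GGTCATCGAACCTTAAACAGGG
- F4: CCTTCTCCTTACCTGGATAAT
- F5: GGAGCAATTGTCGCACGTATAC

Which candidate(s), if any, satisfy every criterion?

None of the candidates satisfy all criteria.

F1 (23 nt, A=5 T=3 G=9 C=6): Tm = 2·8 + 4·15 = 76°C, outside 63–75°C ✗; GC 15/23 = 65.2%, outside 37.6–53.0% ✗; length 23 ✓ — fails.
F2 (25 nt, A=8 T=3 G=10 C=4): Tm = 2·11 + 4·14 = 78°C, outside 63–75°C ✗; GC 14/25 = 56.0%, outside 37.6–53.0% ✗; length 25 ✓ — fails.
F3 (22 nt, A=7 T=4 G=6 C=5): Tm = 2·11 + 4·11 = 66°C ✓; GC 11/22 = 50.0% ✓; length 22, outside 23–27 ✗ — fails.
F4 (21 nt, A=4 T=8 G=2 C=7): Tm = 2·12 + 4·9 = 60°C, outside 63–75°C ✗; GC 9/21 = 42.9% ✓; length 21, outside 23–27 ✗ — fails.
F5 (22 nt, A=6 T=5 G=6 C=5): Tm = 2·11 + 4·11 = 66°C ✓; GC 11/22 = 50.0% ✓; length 22, outside 23–27 ✗ — fails.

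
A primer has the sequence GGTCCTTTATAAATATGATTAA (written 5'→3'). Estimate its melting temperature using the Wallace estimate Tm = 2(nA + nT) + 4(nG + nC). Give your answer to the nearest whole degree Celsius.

54°C

Base counts: A=8, T=9, G=3, C=2 (length 22).
Tm = 2·(8+9) + 4·(3+2) = 2·17 + 4·5 = 34 + 20 = 54°C.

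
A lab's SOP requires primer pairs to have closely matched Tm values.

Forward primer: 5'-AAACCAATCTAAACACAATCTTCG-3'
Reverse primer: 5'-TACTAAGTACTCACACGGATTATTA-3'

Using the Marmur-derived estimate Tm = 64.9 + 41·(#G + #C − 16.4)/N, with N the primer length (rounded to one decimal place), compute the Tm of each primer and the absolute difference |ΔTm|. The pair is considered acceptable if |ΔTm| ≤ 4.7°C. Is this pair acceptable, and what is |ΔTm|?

|ΔTm| = 0.5°C; the pair is acceptable.

Forward: G+C = 8, N = 24 → Tm = 64.9 + 41·(8 − 16.4)/24 = 50.6°C.
Reverse: G+C = 8, N = 25 → Tm = 64.9 + 41·(8 − 16.4)/25 = 51.1°C.
|ΔTm| = |50.6 − 51.1| = 0.5°C, ≤ 4.7°C.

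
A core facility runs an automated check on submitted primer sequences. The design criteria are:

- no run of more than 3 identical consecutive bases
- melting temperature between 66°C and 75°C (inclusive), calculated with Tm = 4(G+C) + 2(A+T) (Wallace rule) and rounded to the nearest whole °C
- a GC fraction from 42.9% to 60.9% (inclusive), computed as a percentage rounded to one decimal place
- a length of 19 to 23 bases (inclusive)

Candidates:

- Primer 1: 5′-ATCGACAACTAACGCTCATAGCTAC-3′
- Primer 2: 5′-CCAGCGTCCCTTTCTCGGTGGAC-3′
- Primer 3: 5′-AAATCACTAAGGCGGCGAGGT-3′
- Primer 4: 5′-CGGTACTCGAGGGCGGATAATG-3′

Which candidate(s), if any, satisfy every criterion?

Primer 1 (25 nt, A=9 T=5 G=3 C=8): longest run = 2 ✓; Tm = 2·14 + 4·11 = 72°C ✓; GC 11/25 = 44.0% ✓; length 25, outside 19–23 ✗ — fails.
Primer 2 (23 nt, A=2 T=6 G=6 C=9): longest run = 3 ✓; Tm = 2·8 + 4·15 = 76°C, outside 66–75°C ✗; GC 15/23 = 65.2%, outside 42.9–60.9% ✗; length 23 ✓ — fails.
Primer 3 (21 nt, A=7 T=3 G=7 C=4): longest run = 3 ✓; Tm = 2·10 + 4·11 = 64°C, outside 66–75°C ✗; GC 11/21 = 52.4% ✓; length 21 ✓ — fails.
Primer 4 (22 nt, A=5 T=4 G=9 C=4): longest run = 3 ✓; Tm = 2·9 + 4·13 = 70°C ✓; GC 13/22 = 59.1% ✓; length 22 ✓ — passes.

Primer 4 only.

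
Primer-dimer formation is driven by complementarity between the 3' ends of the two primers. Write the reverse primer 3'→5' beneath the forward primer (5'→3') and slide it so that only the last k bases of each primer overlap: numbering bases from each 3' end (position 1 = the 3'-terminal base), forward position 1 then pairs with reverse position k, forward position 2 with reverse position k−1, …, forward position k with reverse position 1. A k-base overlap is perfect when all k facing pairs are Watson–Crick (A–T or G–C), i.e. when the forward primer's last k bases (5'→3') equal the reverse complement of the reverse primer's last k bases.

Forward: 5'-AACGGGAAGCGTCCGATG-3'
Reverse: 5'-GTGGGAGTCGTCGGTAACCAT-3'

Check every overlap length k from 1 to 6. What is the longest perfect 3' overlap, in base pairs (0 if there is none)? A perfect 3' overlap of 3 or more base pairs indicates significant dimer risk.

Longest perfect overlap: 3 complementary base pairs; significant dimer risk (threshold 3).

Last 6 bases (5'→3') — forward …CCGATG, reverse …AACCAT.
Reverse complement of the reverse primer's last 6 bases: ATGGTT; its first k bases are the reverse complement of the reverse primer's last k bases, so a perfect k-base overlap needs the forward primer's last k bases to equal them.
Comparing (forward last k vs required): k=1: G vs A ✗; k=2: TG vs AT ✗; k=3: ATG vs ATG ✓; k=4: GATG vs ATGG ✗; k=5: CGATG vs ATGGT ✗; k=6: CCGATG vs ATGGTT ✗.
Only k = 3 is perfect, so the longest perfect 3' overlap is 3.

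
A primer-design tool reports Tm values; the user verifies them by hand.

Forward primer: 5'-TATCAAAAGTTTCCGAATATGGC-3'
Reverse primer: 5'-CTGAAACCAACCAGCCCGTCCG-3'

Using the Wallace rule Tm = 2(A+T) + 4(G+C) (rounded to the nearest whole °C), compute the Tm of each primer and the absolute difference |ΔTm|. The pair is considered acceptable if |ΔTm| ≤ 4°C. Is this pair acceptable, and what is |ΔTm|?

Forward: A=8 T=7 G=4 C=4 → Tm = 2·15 + 4·8 = 62°C.
Reverse: A=6 T=2 G=4 C=10 → Tm = 2·8 + 4·14 = 72°C.
|ΔTm| = |62 − 72| = 10°C, > 4°C.

|ΔTm| = 10°C; the pair is not acceptable.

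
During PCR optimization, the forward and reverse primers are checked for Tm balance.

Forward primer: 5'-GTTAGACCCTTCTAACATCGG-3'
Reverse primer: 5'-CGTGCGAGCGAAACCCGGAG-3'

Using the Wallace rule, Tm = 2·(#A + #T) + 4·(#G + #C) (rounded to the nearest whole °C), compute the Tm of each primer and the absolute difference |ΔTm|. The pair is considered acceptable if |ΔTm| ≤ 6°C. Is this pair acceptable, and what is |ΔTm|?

Forward: A=5 T=6 G=4 C=6 → Tm = 2·11 + 4·10 = 62°C.
Reverse: A=5 T=1 G=8 C=6 → Tm = 2·6 + 4·14 = 68°C.
|ΔTm| = |62 − 68| = 6°C, ≤ 6°C.

|ΔTm| = 6°C; the pair is acceptable.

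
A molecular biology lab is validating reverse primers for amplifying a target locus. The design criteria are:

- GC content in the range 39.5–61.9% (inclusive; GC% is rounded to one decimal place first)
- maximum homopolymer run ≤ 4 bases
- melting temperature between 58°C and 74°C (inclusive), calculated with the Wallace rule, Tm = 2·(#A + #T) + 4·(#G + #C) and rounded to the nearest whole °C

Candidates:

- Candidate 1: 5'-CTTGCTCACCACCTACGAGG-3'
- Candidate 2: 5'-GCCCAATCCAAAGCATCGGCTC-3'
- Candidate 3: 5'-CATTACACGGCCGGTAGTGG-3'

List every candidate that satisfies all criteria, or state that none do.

Candidate 1 (20 nt, A=4 T=4 G=4 C=8): GC 12/20 = 60.0% ✓; longest run = 2 ✓; Tm = 2·8 + 4·12 = 64°C ✓ — passes.
Candidate 2 (22 nt, A=6 T=3 G=4 C=9): GC 13/22 = 59.1% ✓; longest run = 3 ✓; Tm = 2·9 + 4·13 = 70°C ✓ — passes.
Candidate 3 (20 nt, A=4 T=4 G=7 C=5): GC 12/20 = 60.0% ✓; longest run = 2 ✓; Tm = 2·8 + 4·12 = 64°C ✓ — passes.

Candidate 1, Candidate 2 and Candidate 3.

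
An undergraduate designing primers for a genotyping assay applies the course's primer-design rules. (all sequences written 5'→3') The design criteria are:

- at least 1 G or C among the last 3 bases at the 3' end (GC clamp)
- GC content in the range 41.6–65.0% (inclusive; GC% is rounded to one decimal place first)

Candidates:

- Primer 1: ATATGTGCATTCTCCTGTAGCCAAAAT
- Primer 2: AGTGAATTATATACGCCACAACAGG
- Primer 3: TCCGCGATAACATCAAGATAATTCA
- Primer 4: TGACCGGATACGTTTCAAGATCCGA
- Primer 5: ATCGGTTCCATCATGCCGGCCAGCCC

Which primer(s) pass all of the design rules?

Primer 1 (27 nt, A=8 T=9 G=4 C=6): 3' end AAT has 0 G/C, need ≥1 ✗; GC 10/27 = 37.0%, outside 41.6–65.0% ✗ — fails.
Primer 2 (25 nt, A=10 T=5 G=5 C=5): 3' end AGG has 2 G/C ✓; GC 10/25 = 40.0%, outside 41.6–65.0% ✗ — fails.
Primer 3 (25 nt, A=10 T=6 G=3 C=6): 3' end TCA has 1 G/C ✓; GC 9/25 = 36.0%, outside 41.6–65.0% ✗ — fails.
Primer 4 (25 nt, A=7 T=6 G=6 C=6): 3' end CGA has 2 G/C ✓; GC 12/25 = 48.0% ✓ — passes.
Primer 5 (26 nt, A=4 T=5 G=6 C=11): 3' end CCC has 3 G/C ✓; GC 17/26 = 65.4%, outside 41.6–65.0% ✗ — fails.

Primer 4 only.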